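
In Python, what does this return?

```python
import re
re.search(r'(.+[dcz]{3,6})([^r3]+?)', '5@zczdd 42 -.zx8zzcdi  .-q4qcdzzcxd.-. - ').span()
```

(0, 34)

The match spans [0:34] → '5@zczdd 42 -.zx8zzcdi  .-q4qcdzzcx'.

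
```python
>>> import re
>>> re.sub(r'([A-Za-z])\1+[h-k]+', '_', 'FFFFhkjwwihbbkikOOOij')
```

'____'

A backreference is literal: `\1` must see the identical characters the first group matched.
Matches: at [0:7] → 'FFFFhkj'; at [7:11] → 'wwih'; at [11:16] → 'bbkik'; at [16:21] → 'OOOij'.
Every occurrence is swapped for '_'.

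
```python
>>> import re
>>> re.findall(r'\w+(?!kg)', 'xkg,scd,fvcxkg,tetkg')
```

`(?!…)`/`(?<!…)` only lets a position through if the neighbouring text does NOT match; no characters are consumed.
Matches: at [0:3] → 'xkg'; at [4:7] → 'scd'; at [8:14] → 'fvcxkg'; at [15:20] → 'tetkg'.
No capturing groups, so `findall` returns the 4 full match strings.

['xkg', 'scd', 'fvcxkg', 'tetkg']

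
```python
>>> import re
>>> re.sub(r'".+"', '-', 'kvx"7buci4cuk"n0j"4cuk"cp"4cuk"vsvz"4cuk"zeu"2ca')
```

Each match is replaced by '-'.

'kvx-2ca'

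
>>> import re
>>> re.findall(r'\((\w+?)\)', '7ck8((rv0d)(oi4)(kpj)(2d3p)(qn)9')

Scanning left to right: at [5:11] match '(rv0d)', group 1 = 'rv0d'; at [11:16] match '(oi4)', group 1 = 'oi4'; at [16:21] match '(kpj)', group 1 = 'kpj'; at [21:27] match '(2d3p)', group 1 = '2d3p'; at [27:31] match '(qn)', group 1 = 'qn'.
`findall` collects group 1 from each match (5 total).

['rv0d', 'oi4', 'kpj', '2d3p', 'qn']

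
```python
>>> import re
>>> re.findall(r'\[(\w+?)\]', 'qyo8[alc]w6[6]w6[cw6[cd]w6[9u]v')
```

With a single group, `findall` returns only what that group captured — 4 items.

['alc', '6', 'cd', '9u']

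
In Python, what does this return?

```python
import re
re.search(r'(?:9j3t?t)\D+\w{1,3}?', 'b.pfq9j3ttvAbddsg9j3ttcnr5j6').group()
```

Lazy quantifiers expand one character at a time until the remainder of the pattern can match.
The match spans [5:18] → '9j3ttvAbddsg9'.

'9j3ttvAbddsg9'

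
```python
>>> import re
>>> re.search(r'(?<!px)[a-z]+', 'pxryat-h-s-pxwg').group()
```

'pxryat'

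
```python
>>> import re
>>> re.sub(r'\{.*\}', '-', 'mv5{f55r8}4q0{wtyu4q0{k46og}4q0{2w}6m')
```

Matches: at [3:35] → '{f55r8}4q0{wtyu4q0{k46og}4q0{2w}'.
`sub` substitutes '-' at each match site.

'mv5-6m'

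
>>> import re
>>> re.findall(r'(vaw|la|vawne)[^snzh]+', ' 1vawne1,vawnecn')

['vawne']

Walking the string: at [2:12] match 'vawne1,vaw', group 1 = 'vawne'.
One capturing group, so `findall` returns just the captured substring from the one match — 1 in all.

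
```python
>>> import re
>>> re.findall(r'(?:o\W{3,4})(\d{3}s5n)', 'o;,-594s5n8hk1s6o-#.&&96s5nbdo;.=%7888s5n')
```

Pattern: a literal 'o', then 3 to 4 of a non-word character (non-capturing group); then exactly 3 of a digit, then the literal 's5n' (captured).
Because there's exactly one group, `findall` drops the full match and keeps group 1 from the one hit.

['594s5n']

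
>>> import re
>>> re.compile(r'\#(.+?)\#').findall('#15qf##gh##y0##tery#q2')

['15qf', 'gh', 'y0', 'tery']

One capturing group, so `findall` returns just the captured substring from each match — 4 in all.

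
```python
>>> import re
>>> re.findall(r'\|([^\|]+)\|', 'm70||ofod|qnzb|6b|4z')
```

['ofod', '6b']

Walking the string: at [4:10] match '|ofod|', group 1 = 'ofod'; at [14:18] match '|6b|', group 1 = '6b'.
One capturing group, so `findall` returns just the captured substring from each match — 2 in all.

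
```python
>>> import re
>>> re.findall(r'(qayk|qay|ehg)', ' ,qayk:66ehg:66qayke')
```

Alternation isn't longest-match — the leftmost alternative that fits at this position is chosen.
Walking the string: at [2:6] match 'qayk', group 1 = 'qayk'; at [9:12] match 'ehg', group 1 = 'ehg'; at [15:19] match 'qayk', group 1 = 'qayk'.
Because there's exactly one group, `findall` drops the full match and keeps group 1 from each hit.

['qayk', 'ehg', 'qayk']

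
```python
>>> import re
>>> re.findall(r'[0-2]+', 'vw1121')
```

['1121']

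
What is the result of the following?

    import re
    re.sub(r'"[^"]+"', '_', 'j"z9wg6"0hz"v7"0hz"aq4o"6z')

Matches: at [1:8] → '"z9wg6"'; at [11:15] → '"v7"'; at [18:24] → '"aq4o"'.
Each match is replaced by '_'.

'j_0hz_0hz_6z'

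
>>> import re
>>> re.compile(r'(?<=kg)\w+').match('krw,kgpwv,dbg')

None

`match` is anchored at position 0; if the pattern doesn't fit there, it returns None.
Here the pattern fails at index 0, so the call returns None.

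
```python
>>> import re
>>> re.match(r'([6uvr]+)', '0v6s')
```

None

This matches one or more of one of [6uvr] (captured).
`re.match` only tries the pattern at the start of the string.
Here the pattern fails at index 0, so the call returns None.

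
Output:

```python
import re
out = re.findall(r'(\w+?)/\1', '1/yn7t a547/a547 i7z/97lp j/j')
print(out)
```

['a547', 'j']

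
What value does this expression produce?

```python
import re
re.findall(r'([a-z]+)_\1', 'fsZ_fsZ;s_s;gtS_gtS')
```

['s']

A backreference is literal: `\1` must see the identical characters the first group matched.
Walking the string: at [8:11] match 's_s', group 1 = 's'.
One capturing group, so `findall` returns just the captured substring from the one match — 1 in all.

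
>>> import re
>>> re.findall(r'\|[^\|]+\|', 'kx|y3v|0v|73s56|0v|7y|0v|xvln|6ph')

['|y3v|', '|73s56|', '|7y|', '|xvln|']

With no groups in the pattern, `findall` gives back each whole match — 4 here.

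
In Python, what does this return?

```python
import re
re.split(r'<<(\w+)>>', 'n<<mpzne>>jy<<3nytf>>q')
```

`re.split` interleaves the captured-group text with the surrounding fragments.

['n', 'mpzne', 'jy', '3nytf', 'q']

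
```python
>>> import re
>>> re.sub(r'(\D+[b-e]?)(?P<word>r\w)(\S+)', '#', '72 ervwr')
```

The pattern matches one or more of a non-digit, then optionally a character in [b-e] (captured); then a literal 'r', then a word character (captured as 'word'); then one or more of a non-whitespace character (captured).
Matches: at [2:8] → ' ervwr'.
`sub` substitutes '#' at each match site.

'72#'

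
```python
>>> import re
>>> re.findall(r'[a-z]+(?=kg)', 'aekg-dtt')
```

['ae']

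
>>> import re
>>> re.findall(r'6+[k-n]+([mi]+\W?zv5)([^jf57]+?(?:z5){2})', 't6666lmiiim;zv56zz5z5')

Pattern: one or more of a literal '6', then one or more of a character in [k-n]; then one or more of one of [mi], then optionally a non-word character, then the literal 'zv5' (captured); then one or more of any character except [jf57] (lazy), then the literal 'z5' repeated 2 times (captured).
Matches: at [1:21] match '6666lmiiim;zv56zz5z5', groups = ('iiim;zv5', '6zz5z5').
2 groups means the one result is a tuple of 2 captured strings — 1 here.

[('iiim;zv5', '6zz5z5')]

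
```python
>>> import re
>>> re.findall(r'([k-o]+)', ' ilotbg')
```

Pattern: one or more of a character in [k-o] (captured).
With a single group, `findall` returns only what that group captured — 1 item.

['lo']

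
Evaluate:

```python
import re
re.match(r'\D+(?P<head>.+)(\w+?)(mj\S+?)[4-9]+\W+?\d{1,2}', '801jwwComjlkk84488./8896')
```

This matches one or more of a non-digit; then one or more of any character (captured as 'head'); then one or more of a word character (lazy) (captured); then the literal 'mj', then one or more of a non-whitespace character (lazy) (captured); then one or more of a character in [4-9], then one or more of a non-word character (lazy), then 1 to 2 of a digit.
`match` is anchored at position 0; if the pattern doesn't fit there, it returns None.
Here position 0 doesn't satisfy it, so the call returns None.

None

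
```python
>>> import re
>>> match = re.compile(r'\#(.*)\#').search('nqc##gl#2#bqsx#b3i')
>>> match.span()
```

`re.search` scans for the first position where the pattern succeeds.
The match spans [3:15] → '##gl#2#bqsx#'.
Captured: group 1 = '#gl#2#bqsx'.

(3, 15)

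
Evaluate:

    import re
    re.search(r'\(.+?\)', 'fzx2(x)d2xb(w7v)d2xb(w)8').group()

'(x)'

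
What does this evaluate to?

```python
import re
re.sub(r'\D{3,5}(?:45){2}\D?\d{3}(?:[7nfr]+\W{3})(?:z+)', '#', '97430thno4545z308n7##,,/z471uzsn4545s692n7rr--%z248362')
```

This matches 3 to 5 of a non-digit, then the literal '45' repeated 2 times, then optionally a non-digit; then exactly 3 of a digit; then one or more of one of [7nfr], then exactly 3 of a non-word character (non-capturing group); then one or more of a literal 'z' (non-capturing group).
Matches: at [28:48] → 'uzsn4545s692n7rr--%z'.
Each match is replaced by '#'.

'97430thno4545z308n7##,,/z471#248362'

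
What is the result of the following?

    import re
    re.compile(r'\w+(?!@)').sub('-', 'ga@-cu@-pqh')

The negative lookaround is zero-width — it rules out positions where the adjacent text would match, without consuming anything.
Matches: at [0:1] → 'g'; at [4:5] → 'c'; at [8:11] → 'pqh'.
Each match is replaced by '-'.

'-a@--u@--'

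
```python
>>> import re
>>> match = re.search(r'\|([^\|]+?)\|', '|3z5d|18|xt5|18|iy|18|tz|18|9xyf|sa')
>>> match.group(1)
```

'3z5d'

The match spans [0:6] → '|3z5d|'.
Captured: group 1 = '3z5d'.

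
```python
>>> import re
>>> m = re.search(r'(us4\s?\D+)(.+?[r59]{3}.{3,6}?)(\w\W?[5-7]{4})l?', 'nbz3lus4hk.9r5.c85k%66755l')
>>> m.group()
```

The match spans [5:24] → 'us4hk.9r5.c85k%6675'.

'us4hk.9r5.c85k%6675'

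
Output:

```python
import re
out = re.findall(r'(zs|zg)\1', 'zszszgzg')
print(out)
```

['zs', 'zg']

`\1` has to match the exact text group 1 already captured.
Scanning left to right: at [0:4] match 'zszs', group 1 = 'zs'; at [4:8] match 'zgzg', group 1 = 'zg'.
One capturing group, so `findall` returns just the captured substring from each match — 2 in all.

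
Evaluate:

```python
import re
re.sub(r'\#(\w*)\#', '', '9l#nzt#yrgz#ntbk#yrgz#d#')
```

`sub` substitutes '' at each match site.

'9lyrgzyrgz'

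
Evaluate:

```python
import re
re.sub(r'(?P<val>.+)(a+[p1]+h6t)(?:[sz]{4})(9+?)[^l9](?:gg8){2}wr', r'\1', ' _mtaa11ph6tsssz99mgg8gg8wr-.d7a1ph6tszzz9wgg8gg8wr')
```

' _mtaa11ph6tsssz99mgg8gg8wr-.d7'

`\1` in the replacement pulls in group 1's text for each match.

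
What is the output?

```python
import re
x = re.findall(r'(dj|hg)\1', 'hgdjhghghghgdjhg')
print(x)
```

['hg', 'hg']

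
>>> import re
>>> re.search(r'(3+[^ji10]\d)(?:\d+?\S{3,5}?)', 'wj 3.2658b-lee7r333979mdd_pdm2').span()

The pattern matches one or more of the literal '3', then any character except [ji10], then a digit (captured); then one or more of a digit (lazy), then 3 to 5 of a non-whitespace character (lazy) (non-capturing group).
With the lazy modifier that quantifier settles for the fewest repetitions that let the rest of the pattern succeed (the atoms after it are unaffected and can still be greedy).
`re.search` scans for the first position where the pattern succeeds.
The match spans [3:10] → '3.2658b'.
Captured: group 1 = '3.2'.

(3, 10)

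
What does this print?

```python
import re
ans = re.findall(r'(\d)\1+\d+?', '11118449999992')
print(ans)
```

`\1` has to match the exact text group 1 already captured.
Scanning left to right: at [0:5] match '11118', group 1 = '1'; at [5:8] match '449', group 1 = '4'; at [8:14] match '999992', group 1 = '9'.
`findall` collects group 1 from each match (3 total).

['1', '4', '9']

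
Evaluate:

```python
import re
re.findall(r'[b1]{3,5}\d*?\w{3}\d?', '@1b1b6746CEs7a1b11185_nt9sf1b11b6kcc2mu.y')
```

This matches 3 to 5 of one of [b1], then zero or more of a digit (lazy); then exactly 3 of a word character, then optionally a digit.
A non-greedy quantifier consumes as few characters as it can — just enough that the remainder of the pattern still matches from where it stops; whatever follows it matches normally.
Matches: at [1:9] → '1b1b6746'; at [14:22] → '1b11185_'; at [27:35] → '1b11b6kc'.
Since nothing is captured, `findall` lists the 3 matched substrings directly.

['1b1b6746', '1b11185_', '1b11b6kc']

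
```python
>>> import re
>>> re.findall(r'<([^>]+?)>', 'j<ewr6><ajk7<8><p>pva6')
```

One capturing group, so `findall` returns just the captured substring from each match — 3 in all.

['ewr6', 'ajk7<8', 'p']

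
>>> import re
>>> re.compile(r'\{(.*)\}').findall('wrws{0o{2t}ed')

['0o{2t']

`findall` collects group 1 from the one match (1 total).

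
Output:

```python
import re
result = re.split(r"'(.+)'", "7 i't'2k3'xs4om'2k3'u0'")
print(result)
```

['7 i', "t'2k3'xs4om'2k3'u0", '']

`re.split` interleaves the captured-group text with the surrounding fragments.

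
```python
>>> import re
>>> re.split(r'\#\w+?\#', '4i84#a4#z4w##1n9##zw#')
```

`split` removes every match and returns the 4 fragments in between.

['4i84', 'z4w#', '', '']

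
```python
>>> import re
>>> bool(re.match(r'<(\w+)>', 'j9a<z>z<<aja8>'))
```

`re.match` only tries the pattern at the start of the string.
Here the string doesn't start with a match, so the call returns None, and `bool(None)` is False.

False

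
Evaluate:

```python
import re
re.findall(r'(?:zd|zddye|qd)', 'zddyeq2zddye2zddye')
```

The regex engine tests alternatives in the order written; an earlier branch that matches wins even if a later one would match more.
Walking the string: at [0:2] → 'zd'; at [7:9] → 'zd'; at [13:15] → 'zd'.
Since nothing is captured, `findall` lists the 3 matched substrings directly.

['zd', 'zd', 'zd']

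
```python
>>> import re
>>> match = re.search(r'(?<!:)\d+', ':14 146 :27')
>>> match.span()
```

(2, 3)

The negative lookahead/lookbehind blocks any match where the forbidden context is present.
The match spans [2:3] → '4'.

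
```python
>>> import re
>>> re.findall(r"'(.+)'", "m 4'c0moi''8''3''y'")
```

["c0moi''8''3''y"]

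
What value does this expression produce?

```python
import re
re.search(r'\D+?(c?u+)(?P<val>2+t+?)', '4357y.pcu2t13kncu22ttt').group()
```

'y.pcu2t'

This matches one or more of a non-digit (lazy); then optionally the literal 'c', then one or more of a literal 'u' (captured); then one or more of a literal '2', then one or more of a literal 't' (lazy) (captured as 'val').
Unlike `match`, `search` isn't anchored — it looks for the pattern anywhere in the string.
The match spans [4:11] → 'y.pcu2t'.
Captured: group 1 = 'cu', group 2 = '2t'.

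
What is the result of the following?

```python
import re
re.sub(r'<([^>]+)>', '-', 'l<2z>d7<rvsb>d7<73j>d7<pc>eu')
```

Matches: at [1:5] → '<2z>'; at [7:13] → '<rvsb>'; at [15:20] → '<73j>'; at [22:26] → '<pc>'.
Every occurrence is swapped for '-'.

'l-d7-d7-d7-eu'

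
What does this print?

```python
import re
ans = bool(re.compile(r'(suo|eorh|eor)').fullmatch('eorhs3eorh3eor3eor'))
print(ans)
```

False

For `fullmatch`, every character of the input must be accounted for by the pattern.
Here the pattern can't cover the whole string, so the call returns None, and `bool(None)` is False.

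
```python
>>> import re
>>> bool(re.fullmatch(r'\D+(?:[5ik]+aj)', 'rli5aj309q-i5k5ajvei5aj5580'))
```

`re.fullmatch` is like wrapping the pattern in `^…$` (in single-line mode).
Here the pattern can't cover the whole string, so the call returns None, and `bool(None)` is False.

False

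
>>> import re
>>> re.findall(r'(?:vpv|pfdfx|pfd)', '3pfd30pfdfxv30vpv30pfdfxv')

['pfd', 'pfdfx', 'vpv', 'pfdfx']

Alternation tries branches left to right and keeps the first one that lets the overall match succeed at that position.
With no groups in the pattern, `findall` gives back each whole match — 4 here.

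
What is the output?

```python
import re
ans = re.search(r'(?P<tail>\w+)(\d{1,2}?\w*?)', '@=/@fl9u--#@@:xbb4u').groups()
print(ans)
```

('fl', '9')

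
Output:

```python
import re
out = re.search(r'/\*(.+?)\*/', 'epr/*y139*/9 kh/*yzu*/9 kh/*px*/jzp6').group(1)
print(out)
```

The `?` after the quantifier makes it lazy — it takes as little as possible before letting the rest of the pattern try.
Unlike `match`, `search` isn't anchored — it looks for the pattern anywhere in the string.
The match spans [3:11] → '/*y139*/'.
Captured: group 1 = 'y139'.

y139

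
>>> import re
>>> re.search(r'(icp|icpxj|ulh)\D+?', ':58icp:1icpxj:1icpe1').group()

The match spans [3:7] → 'icp:'.

'icp:'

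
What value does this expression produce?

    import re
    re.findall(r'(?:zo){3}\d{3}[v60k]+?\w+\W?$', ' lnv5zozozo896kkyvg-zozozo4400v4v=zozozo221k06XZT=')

Pattern: the literal 'zo' repeated 3 times, then exactly 3 of a digit; then one or more of one of [v60k] (lazy), then one or more of a word character, then optionally a non-word character; then anchored at the end.
Walking the string: at [34:50] → 'zozozo221k06XZT='.
Since nothing is captured, `findall` lists the 1 matched substring directly.

['zozozo221k06XZT=']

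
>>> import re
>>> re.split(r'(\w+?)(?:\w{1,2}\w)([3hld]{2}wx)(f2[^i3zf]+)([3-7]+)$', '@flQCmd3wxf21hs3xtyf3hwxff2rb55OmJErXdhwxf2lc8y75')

['@', 'flQCmd3wxf21hs3xtyf3hwxff2rb55OmJ', 'dhwx', 'f2lc8y7', '5', '']

Lazy quantifiers expand one character at a time until the remainder of the pattern can match.
`re.split` interleaves the captured-group text with the surrounding fragments.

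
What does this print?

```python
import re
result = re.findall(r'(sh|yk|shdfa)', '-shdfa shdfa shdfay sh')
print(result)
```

['sh', 'sh', 'sh', 'sh']

Branches in `(...|...)` are attempted left-to-right; the first branch that allows the whole pattern to succeed is taken.
Scanning left to right: at [1:3] match 'sh', group 1 = 'sh'; at [7:9] match 'sh', group 1 = 'sh'; at [13:15] match 'sh', group 1 = 'sh'; at [20:22] match 'sh', group 1 = 'sh'.
Because there's exactly one group, `findall` drops the full match and keeps group 1 from each hit.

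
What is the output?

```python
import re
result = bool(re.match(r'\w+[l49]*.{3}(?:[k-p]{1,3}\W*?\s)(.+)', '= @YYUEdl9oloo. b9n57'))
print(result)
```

False

The pattern matches one or more of a word character, then zero or more of one of [l49], then exactly 3 of any character; then 1 to 3 of a character in [k-p], then zero or more of a non-word character (lazy), then whitespace (non-capturing group); then one or more of any character (captured).
`re.match` won't scan ahead — the pattern has to work from the very first character.
Here position 0 doesn't satisfy it, so the call returns None, and `bool(None)` is False.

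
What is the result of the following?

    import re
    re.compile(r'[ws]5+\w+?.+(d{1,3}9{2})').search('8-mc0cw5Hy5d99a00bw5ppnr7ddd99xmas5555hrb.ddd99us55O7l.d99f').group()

Pattern: one of [ws], then one or more of a literal '5', then one or more of a word character (lazy); then one or more of any character; then 1 to 3 of a literal 'd', then exactly 2 of the literal '9' (captured).
`search` walks the string left to right and returns the first match it finds.
The match spans [6:58] → 'w5Hy5d99a00bw5ppnr7ddd99xmas5555hrb.ddd99us55O7l.d99'.
Captured: group 1 = 'd99'.

'w5Hy5d99a00bw5ppnr7ddd99xmas5555hrb.ddd99us55O7l.d99'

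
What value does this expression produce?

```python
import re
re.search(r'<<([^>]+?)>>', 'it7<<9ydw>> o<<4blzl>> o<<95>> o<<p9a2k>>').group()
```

`re.search` scans for the first position where the pattern succeeds.
The match spans [3:11] → '<<9ydw>>'.
Captured: group 1 = '9ydw'.

'<<9ydw>>'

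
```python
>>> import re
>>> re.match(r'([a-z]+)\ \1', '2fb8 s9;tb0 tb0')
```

None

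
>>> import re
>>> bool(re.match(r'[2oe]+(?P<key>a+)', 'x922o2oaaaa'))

False

Pattern: one or more of one of [2oe]; then one or more of a literal 'a' (captured as 'key').
`re.match` won't scan ahead — the pattern has to work from the very first character.
Here the string doesn't start with a match, so the call returns None, and `bool(None)` is False.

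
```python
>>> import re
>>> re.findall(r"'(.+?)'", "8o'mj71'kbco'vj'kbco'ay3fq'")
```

['mj71', 'vj', 'ay3fq']

A `+?`/`*?`/`{m,n}?` starts at its minimum and grows only as far as needed for what follows to match.
Matches: at [2:8] match "'mj71'", group 1 = 'mj71'; at [12:16] match "'vj'", group 1 = 'vj'; at [20:27] match "'ay3fq'", group 1 = 'ay3fq'.
`findall` collects group 1 from each match (3 total).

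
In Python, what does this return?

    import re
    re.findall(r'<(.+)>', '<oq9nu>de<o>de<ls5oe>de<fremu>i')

['oq9nu>de<o>de<ls5oe>de<fremu']

Matches: at [0:30] match '<oq9nu>de<o>de<ls5oe>de<fremu>', group 1 = 'oq9nu>de<o>de<ls5oe>de<fremu'.
One capturing group, so `findall` returns just the captured substring from the one match — 1 in all.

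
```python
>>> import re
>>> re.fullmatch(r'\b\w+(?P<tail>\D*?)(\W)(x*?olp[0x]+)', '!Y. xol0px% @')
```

Pattern: a word boundary (`\b`, zero-width); then one or more of a word character; then zero or more of a non-digit (lazy) (captured as 'tail'); then a non-word character (captured); then zero or more of the literal 'x' (lazy), then the literal 'olp', then one or more of one of [0x] (captured).
For `fullmatch`, every character of the input must be accounted for by the pattern.
Here there's no way to consume every character, so the call returns None.

None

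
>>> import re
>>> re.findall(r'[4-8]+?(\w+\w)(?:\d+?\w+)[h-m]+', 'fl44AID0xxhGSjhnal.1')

['4AID']

The pattern matches one or more of a character in [4-8] (lazy); then one or more of a word character, then a word character (captured); then one or more of a digit (lazy), then one or more of a word character (non-capturing group); then one or more of a character in [h-m].
The `?` after the quantifier makes it lazy — it takes as little as possible before letting the rest of the pattern try.
Matches: at [2:18] match '44AID0xxhGSjhnal', group 1 = '4AID'.
With a single group, `findall` returns only what that group captured — 1 item.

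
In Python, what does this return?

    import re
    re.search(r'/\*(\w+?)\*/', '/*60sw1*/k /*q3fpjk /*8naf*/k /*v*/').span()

(0, 9)

The match spans [0:9] → '/*60sw1*/'.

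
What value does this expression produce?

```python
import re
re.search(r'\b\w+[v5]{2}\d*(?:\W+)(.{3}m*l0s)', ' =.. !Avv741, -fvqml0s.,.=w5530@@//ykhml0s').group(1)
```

The match spans [6:22] → 'Avv741, -fvqml0s'.
Captured: group 1 = 'fvqml0s'.

'fvqml0s'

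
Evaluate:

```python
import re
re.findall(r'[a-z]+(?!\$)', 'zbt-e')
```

['zbt', 'e']

Because the assertion is negative and zero-width, positions next to the forbidden text are skipped.
Since nothing is captured, `findall` lists the 2 matched substrings directly.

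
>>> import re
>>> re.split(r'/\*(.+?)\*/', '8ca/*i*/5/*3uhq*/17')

['8ca', 'i', '5', '3uhq', '17']

Matches to split on: at [3:8] → '/*i*/'; at [9:17] → '/*3uhq*/'.
The group in the pattern means `split` returns the separators' captures alongside the pieces.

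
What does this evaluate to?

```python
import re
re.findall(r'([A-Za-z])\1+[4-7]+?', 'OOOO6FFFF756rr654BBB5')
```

`\1` is not a pattern — it's the concrete string captured by group 1, re-applied verbatim.
Scanning left to right: at [0:5] match 'OOOO6', group 1 = 'O'; at [5:10] match 'FFFF7', group 1 = 'F'; at [12:15] match 'rr6', group 1 = 'r'; at [17:21] match 'BBB5', group 1 = 'B'.
`findall` collects group 1 from each match (4 total).

['O', 'F', 'r', 'B']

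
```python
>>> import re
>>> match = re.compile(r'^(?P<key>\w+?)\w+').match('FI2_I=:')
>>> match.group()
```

'FI2_I'

Pattern: anchored at the start of the string; then one or more of a word character (lazy) (captured as 'key'); then one or more of a word character.
With `match`, the pattern is implicitly anchored at the beginning.
The match spans [0:5] → 'FI2_I'.
Captured: group 1 = 'F'.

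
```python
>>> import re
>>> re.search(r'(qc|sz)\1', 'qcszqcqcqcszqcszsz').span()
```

`\1` has to match the exact text group 1 already captured.
`re.search` tries every starting position until one works.
The match spans [4:8] → 'qcqc'.
Captured: group 1 = 'qc'.

(4, 8)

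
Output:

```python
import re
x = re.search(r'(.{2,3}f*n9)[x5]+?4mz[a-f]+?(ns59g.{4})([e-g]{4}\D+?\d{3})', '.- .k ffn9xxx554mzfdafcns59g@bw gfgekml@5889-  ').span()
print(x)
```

(3, 43)

This matches 2 to 3 of any character, then zero or more of the literal 'f', then the literal 'n9' (captured); then one or more of one of [x5] (lazy), then the literal '4mz'; then one or more of a character in [a-f] (lazy); then the literal 'ns', then the literal '59g', then exactly 4 of any character (captured); then exactly 4 of a character in [e-g], then one or more of a non-digit (lazy), then exactly 3 of a digit (captured).
The match spans [3:43] → '.k ffn9xxx554mzfdafcns59g@bw gfgekml@588'.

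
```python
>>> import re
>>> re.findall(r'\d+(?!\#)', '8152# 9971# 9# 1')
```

['815', '997', '1']

The negative lookaround is zero-width — it rules out positions where the adjacent text would match, without consuming anything.
Walking the string: at [0:3] → '815'; at [6:9] → '997'; at [15:16] → '1'.
No capturing groups, so `findall` returns the 3 full match strings.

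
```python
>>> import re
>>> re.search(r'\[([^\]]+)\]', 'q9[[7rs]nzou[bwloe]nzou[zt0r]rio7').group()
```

'[[7rs]'

Unlike `match`, `search` isn't anchored — it looks for the pattern anywhere in the string.
The match spans [2:8] → '[[7rs]'.
Captured: group 1 = '[7rs'.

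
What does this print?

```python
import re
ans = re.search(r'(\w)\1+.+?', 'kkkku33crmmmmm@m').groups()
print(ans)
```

`\1` is not a pattern — it's the concrete string captured by group 1, re-applied verbatim.
`re.search` tries every starting position until one works.
The match spans [0:5] → 'kkkku'.
Captured: group 1 = 'k'.

('k',)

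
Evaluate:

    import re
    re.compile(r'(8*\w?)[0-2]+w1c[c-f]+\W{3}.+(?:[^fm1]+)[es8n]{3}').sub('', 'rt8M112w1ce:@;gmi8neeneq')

'rtq'

The pattern matches zero or more of a literal '8', then optionally a word character (captured); then one or more of a character in [0-2], then the literal 'w1c', then one or more of a character in [c-f]; then exactly 3 of a non-word character, then one or more of any character; then one or more of any character except [fm1] (non-capturing group); then exactly 3 of one of [es8n].
Matches: at [2:23] → '8M112w1ce:@;gmi8neene'.
Each match is replaced by ''.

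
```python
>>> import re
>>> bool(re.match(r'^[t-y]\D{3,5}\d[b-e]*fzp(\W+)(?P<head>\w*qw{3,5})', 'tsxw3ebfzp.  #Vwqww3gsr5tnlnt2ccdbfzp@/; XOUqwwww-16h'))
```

`re.match` won't scan ahead — the pattern has to work from the very first character.
Here the string doesn't start with a match, so the call returns None, and `bool(None)` is False.

False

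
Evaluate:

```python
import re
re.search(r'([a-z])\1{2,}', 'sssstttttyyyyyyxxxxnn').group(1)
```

's'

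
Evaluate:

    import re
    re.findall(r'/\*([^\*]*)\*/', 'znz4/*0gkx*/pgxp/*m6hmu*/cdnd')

Walking the string: at [4:12] match '/*0gkx*/', group 1 = '0gkx'; at [16:25] match '/*m6hmu*/', group 1 = 'm6hmu'.
With a single group, `findall` returns only what that group captured — 2 items.

['0gkx', 'm6hmu']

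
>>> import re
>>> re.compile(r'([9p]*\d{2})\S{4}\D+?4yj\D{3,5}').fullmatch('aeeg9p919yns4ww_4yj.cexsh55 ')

The pattern matches zero or more of one of [9p], then exactly 2 of a digit (captured); then exactly 4 of a non-whitespace character; then one or more of a non-digit (lazy); then the literal '4yj', then 3 to 5 of a non-digit.
For `fullmatch`, every character of the input must be accounted for by the pattern.
Here the string isn't matched end-to-end, so the call returns None.

None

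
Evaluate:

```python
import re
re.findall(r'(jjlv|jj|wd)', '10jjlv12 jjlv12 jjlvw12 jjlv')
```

['jjlv', 'jjlv', 'jjlv', 'jjlv']

Alternation tries branches left to right and keeps the first one that lets the overall match succeed at that position.
Walking the string: at [2:6] match 'jjlv', group 1 = 'jjlv'; at [9:13] match 'jjlv', group 1 = 'jjlv'; at [16:20] match 'jjlv', group 1 = 'jjlv'; at [24:28] match 'jjlv', group 1 = 'jjlv'.
One capturing group, so `findall` returns just the captured substring from each match — 4 in all.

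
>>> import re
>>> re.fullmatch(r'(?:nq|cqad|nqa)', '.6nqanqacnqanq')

None

`fullmatch` succeeds only if the pattern covers the string from start to end.
Here the pattern can't cover the whole string, so the call returns None.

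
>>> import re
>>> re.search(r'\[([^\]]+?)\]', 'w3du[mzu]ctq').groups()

('mzu',)

`re.search` tries every starting position until one works.
The match spans [4:9] → '[mzu]'.
Captured: group 1 = 'mzu'.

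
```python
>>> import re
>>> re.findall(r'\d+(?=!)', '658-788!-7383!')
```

['788', '7383']

The lookaround is zero-width — it requires the adjacent text to match without consuming it, so the asserted text isn't part of the match.
Scanning left to right: at [4:7] → '788'; at [9:13] → '7383'.
Since nothing is captured, `findall` lists the 2 matched substrings directly.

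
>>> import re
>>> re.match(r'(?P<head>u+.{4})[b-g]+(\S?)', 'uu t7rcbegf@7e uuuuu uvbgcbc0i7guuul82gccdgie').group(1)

'uu t7r'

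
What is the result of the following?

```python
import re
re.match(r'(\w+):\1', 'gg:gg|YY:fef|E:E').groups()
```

('gg',)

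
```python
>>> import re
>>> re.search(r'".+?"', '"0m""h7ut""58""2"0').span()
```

(0, 4)

A non-greedy quantifier consumes as few characters as it can — just enough that the remainder of the pattern still matches from where it stops; whatever follows it matches normally.
Unlike `match`, `search` isn't anchored — it looks for the pattern anywhere in the string.
The match spans [0:4] → '"0m"'.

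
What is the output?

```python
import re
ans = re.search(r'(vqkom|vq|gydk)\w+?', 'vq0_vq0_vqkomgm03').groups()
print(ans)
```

The match spans [0:3] → 'vq0'.
Captured: group 1 = 'vq'.

('vq',)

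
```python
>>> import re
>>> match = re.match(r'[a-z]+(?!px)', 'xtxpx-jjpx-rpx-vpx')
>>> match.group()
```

'xtxpx'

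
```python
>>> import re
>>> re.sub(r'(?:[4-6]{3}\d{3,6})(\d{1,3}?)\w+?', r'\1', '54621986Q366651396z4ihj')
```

'6364ihj'

Lazy quantifiers expand one character at a time until the remainder of the pattern can match.
The replacement refers to a captured group, so each match is rewritten using its own captured text.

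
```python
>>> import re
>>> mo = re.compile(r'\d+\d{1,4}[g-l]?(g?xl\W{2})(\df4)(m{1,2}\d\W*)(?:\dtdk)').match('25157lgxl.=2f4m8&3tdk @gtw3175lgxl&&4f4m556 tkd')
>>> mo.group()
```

'25157lgxl.=2f4m8&3tdk'

This matches one or more of a digit, then 1 to 4 of a digit, then optionally a character in [g-l]; then optionally a literal 'g', then the literal 'xl', then exactly 2 of a non-word character (captured); then a digit, then the literal 'f4' (captured); then 1 to 2 of a literal 'm', then a digit, then zero or more of a non-word character (captured); then a digit, then the literal 'tdk' (non-capturing group).
`re.match` won't scan ahead — the pattern has to work from the very first character.
The match spans [0:21] → '25157lgxl.=2f4m8&3tdk'.
Captured: group 1 = 'gxl.=', group 2 = '2f4', group 3 = 'm8&'.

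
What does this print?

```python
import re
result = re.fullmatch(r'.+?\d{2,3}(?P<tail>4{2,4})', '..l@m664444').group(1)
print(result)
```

This matches one or more of any character (lazy), then 2 to 3 of a digit; then 2 to 4 of a literal '4' (captured as 'tail').
Because the quantifier is non-greedy, it stops expanding at the earliest point where the rest of the pattern can succeed.
`re.fullmatch` requires the pattern to consume the entire string.
The match spans [0:11] → '..l@m664444'.
Captured: group 1 = '444'.

444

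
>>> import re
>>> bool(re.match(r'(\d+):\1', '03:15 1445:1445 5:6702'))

False

`\1` is not a pattern — it's the concrete string captured by group 1, re-applied verbatim.
`re.match` only tries the pattern at the start of the string.
Here the pattern fails at index 0, so the call returns None, and `bool(None)` is False.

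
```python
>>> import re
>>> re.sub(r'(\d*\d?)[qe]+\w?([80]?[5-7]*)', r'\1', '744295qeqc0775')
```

Pattern: zero or more of a digit, then optionally a digit (captured); then one or more of one of [qe], then optionally a word character; then optionally one of [80], then zero or more of a character in [5-7] (captured).
Each match is replaced using the text its own group 1 captured.

'744295'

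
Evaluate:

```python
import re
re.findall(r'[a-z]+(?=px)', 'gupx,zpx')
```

['gu', 'z']

The lookaround is zero-width — it requires the adjacent text to match without consuming it, so the asserted text isn't part of the match.
Walking the string: at [0:2] → 'gu'; at [5:6] → 'z'.
No capturing groups, so `findall` returns the 2 full match strings.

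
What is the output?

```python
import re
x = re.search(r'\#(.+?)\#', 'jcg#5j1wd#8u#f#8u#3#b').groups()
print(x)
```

('5j1wd',)

Lazy quantifiers expand one character at a time until the remainder of the pattern can match.
`re.search` tries every starting position until one works.
The match spans [3:10] → '#5j1wd#'.
Captured: group 1 = '5j1wd'.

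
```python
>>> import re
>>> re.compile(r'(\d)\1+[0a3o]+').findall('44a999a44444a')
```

['4', '9', '4']

After group 1 captures some text, `\1` only succeeds where that same text appears again.
One capturing group, so `findall` returns just the captured substring from each match — 3 in all.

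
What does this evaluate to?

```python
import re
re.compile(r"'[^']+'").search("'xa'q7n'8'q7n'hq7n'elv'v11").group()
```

"'xa'"

Unlike `match`, `search` isn't anchored — it looks for the pattern anywhere in the string.
The match spans [0:4] → "'xa'".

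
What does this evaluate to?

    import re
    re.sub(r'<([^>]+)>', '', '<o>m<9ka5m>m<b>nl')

'mmnl'

Matches: at [0:3] → '<o>'; at [4:11] → '<9ka5m>'; at [12:15] → '<b>'.
`sub` substitutes '' at each match site.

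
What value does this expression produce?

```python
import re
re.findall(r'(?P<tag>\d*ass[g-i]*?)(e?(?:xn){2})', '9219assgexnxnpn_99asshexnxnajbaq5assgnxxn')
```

[('9219assg', 'exnxn'), ('99assh', 'exnxn')]

Pattern: zero or more of a digit, then the literal 'ass', then zero or more of a character in [g-i] (lazy) (captured as 'tag'); then optionally the literal 'e', then the literal 'xn' repeated 2 times (captured).
Scanning left to right: at [0:13] match '9219assgexnxn', groups = ('9219assg', 'exnxn'); at [16:27] match '99asshexnxn', groups = ('99assh', 'exnxn').
2 groups means each result is a tuple of 2 captured strings — 2 here.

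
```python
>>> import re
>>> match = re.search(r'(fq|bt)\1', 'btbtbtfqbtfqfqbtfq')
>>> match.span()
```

(0, 4)

`\1` is not a pattern — it's the concrete string captured by group 1, re-applied verbatim.
`re.search` tries every starting position until one works.
The match spans [0:4] → 'btbt'.
Captured: group 1 = 'bt'.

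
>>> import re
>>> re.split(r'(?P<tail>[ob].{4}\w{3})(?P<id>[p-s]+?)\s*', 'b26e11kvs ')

['', 'b26e11kv', 's', '']

This matches one of [ob], then exactly 4 of any character, then exactly 3 of a word character (captured as 'tail'); then one or more of a character in [p-s] (lazy) (captured as 'id'); then zero or more of whitespace.
Matches to split on: at [0:10] → 'b26e11kvs '.
Because the pattern has a capturing group, `split` also inserts each captured text between the pieces.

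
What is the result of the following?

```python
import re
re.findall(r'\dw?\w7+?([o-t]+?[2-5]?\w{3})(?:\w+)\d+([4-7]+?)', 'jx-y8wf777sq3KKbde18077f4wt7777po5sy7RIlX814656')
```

[('sq3K', '6')]

The `?` after the quantifier makes it lazy — it takes as little as possible before letting the rest of the pattern try.
`findall` packs the 2 group values into a tuple for every match.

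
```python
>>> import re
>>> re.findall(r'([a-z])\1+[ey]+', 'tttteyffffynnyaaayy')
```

['t', 'f', 'n', 'a']

A backreference is literal: `\1` must see the identical characters the first group matched.
Scanning left to right: at [0:6] match 'ttttey', group 1 = 't'; at [6:11] match 'ffffy', group 1 = 'f'; at [11:14] match 'nny', group 1 = 'n'; at [14:19] match 'aaayy', group 1 = 'a'.
Because there's exactly one group, `findall` drops the full match and keeps group 1 from each hit.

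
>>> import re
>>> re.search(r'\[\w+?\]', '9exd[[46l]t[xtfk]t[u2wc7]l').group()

'[46l]'

`re.search` tries every starting position until one works.
The match spans [5:10] → '[46l]'.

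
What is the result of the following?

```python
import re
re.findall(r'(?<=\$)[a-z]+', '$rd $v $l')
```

['rd', 'v', 'l']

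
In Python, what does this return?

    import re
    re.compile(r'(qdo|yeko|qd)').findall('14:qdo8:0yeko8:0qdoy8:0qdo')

Alternation tries branches left to right and keeps the first one that lets the overall match succeed at that position.
Because there's exactly one group, `findall` drops the full match and keeps group 1 from each hit.

['qdo', 'yeko', 'qdo', 'qdo']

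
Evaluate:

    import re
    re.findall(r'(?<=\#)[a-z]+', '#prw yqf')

['prw']

The `(?=…)`/`(?<=…)` assertion just peeks at neighbouring text; it doesn't advance the match position.
Matches: at [1:4] → 'prw'.
No capturing groups, so `findall` returns the 1 full match string.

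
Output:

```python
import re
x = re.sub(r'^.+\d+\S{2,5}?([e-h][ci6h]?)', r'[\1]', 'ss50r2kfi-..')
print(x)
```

[fi]-..

The pattern matches anchored at the start of the string; then one or more of any character; then one or more of a digit, then 2 to 5 of a non-whitespace character (lazy); then a character in [e-h], then optionally one of [ci6h] (captured).
Matches: at [0:9] → 'ss50r2kfi'.
Each match is replaced using the text its own group 1 captured.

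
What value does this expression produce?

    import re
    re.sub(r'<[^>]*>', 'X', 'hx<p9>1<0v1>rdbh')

'hxX1Xrdbh'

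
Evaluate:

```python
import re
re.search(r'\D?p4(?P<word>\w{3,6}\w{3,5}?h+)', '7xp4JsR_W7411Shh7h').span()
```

This matches optionally a non-digit, then the literal 'p4'; then 3 to 6 of a word character, then 3 to 5 of a word character (lazy), then one or more of the literal 'h' (captured as 'word').
`re.search` tries every starting position until one works.
The match spans [1:16] → 'xp4JsR_W7411Shh'.
Captured: group 1 = 'JsR_W7411Shh'.

(1, 16)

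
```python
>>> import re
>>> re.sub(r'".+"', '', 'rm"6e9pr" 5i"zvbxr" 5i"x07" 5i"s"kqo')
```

'rmkqo'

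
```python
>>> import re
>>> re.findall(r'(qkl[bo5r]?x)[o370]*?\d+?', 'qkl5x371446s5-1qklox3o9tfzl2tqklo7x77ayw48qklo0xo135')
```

The pattern matches the literal 'qkl', then optionally one of [bo5r], then the literal 'x' (captured); then zero or more of one of [o370] (lazy); then one or more of a digit (lazy).
Matches: at [0:6] match 'qkl5x3', group 1 = 'qkl5x'; at [15:21] match 'qklox3', group 1 = 'qklox'.
With a single group, `findall` returns only what that group captured — 2 items.

['qkl5x', 'qklox']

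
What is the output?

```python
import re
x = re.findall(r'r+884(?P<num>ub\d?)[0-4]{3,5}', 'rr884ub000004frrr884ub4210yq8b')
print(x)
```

['ub0', 'ub4']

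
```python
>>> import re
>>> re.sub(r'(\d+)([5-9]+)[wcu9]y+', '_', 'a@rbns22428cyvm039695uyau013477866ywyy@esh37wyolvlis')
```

Pattern: one or more of a digit (captured); then one or more of a character in [5-9] (captured); then one of [wcu9], then one or more of the literal 'y'.
Each match is replaced by '_'.

'a@rbns_vm_au013477866ywyy@esh_olvlis'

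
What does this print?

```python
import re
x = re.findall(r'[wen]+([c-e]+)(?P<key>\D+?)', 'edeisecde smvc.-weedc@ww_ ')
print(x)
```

Lazy quantifiers expand one character at a time until the remainder of the pattern can match.
Multiple groups make `findall` return tuples — one 2-tuple for each match.

[('de', 'i'), ('cde', ' '), ('dc', '@')]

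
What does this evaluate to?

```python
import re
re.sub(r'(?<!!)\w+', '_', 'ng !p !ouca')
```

The negative lookahead/lookbehind blocks any match where the forbidden context is present.
Matches: at [0:2] → 'ng'; at [8:11] → 'uca'.
`sub` substitutes '_' at each match site.

'_ !p !o_'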